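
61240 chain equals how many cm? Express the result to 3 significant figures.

1.23e+8 cm

1 chain = 2011.68 centimeters.
So 61240 × 2011.68 ≈ 1.23e+8 cm.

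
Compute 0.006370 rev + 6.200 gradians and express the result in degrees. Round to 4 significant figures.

7.873 degrees

0.006370 rev = 2.29320 ° and 6.200 grad = 5.58000 °.
2.29320 + 5.58000 ≈ 7.873 °.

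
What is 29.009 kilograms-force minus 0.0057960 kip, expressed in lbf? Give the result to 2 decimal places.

58.16 lbf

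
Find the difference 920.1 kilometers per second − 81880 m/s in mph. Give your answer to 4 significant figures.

1.875 × 10^6 miles per hour

920.1 km/s = 2.05821 × 10^6 mph and 81880 m/s = 183160 mph.
2.05821 × 10^6 − 183160 ≈ 1.875 × 10^6 mph.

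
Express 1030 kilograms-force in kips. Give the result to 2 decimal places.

1 kilogram-force = 0.00220462 kips.
Thus 1030 × 0.00220462 ≈ 2.27 kip.

2.27 kips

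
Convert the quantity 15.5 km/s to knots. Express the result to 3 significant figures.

1 kilometer per second = 1943.84 knots.
Thus 15.5 × 1943.84 ≈ 30100 kn.

30100 kn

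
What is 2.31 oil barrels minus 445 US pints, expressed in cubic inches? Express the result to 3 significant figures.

9560 cubic inches

2.31 bbl = 22411.6 in³ and 445 US pt = 12849.4 in³.
22411.6 − 12849.4 ≈ 9560 in³.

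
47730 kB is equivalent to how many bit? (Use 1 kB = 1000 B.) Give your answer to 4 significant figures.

3.818e+8 bits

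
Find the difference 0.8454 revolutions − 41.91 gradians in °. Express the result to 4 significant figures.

266.6 °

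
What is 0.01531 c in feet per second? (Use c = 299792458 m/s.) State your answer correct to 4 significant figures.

1 speed of light = 9.83571e+8 feet per second.
Thus 0.01531 × 9.83571e+8 ≈ 1.506e+7 ft/s.

1.506e+7 ft/s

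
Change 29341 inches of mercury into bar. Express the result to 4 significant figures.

993.6 bar

1 inch of mercury = 0.0338639 bar.
Then 29341 × 0.0338639 ≈ 993.6 bar.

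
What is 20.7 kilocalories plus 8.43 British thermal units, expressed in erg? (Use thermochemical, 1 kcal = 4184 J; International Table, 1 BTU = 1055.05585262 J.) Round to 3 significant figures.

9.55 × 10^11 erg

20.7 kcal = 8.66088 × 10^11 erg and 8.43 BTU = 8.89412 × 10^10 erg.
8.66088 × 10^11 + 8.89412 × 10^10 ≈ 9.55 × 10^11 erg.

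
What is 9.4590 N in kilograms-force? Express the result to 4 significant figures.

1 N = 0.1019716 kgf.
9.4590 × 0.1019716 ≈ 0.9645 kgf.

0.9645 kgf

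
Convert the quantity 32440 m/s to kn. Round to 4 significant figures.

63060 knots

1 m/s = 1.94384 knots.
Then 32440 × 1.94384 ≈ 63060 kn.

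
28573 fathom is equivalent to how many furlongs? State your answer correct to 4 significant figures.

1 fathom = 0.00909091 furlong.
Then 28573 × 0.00909091 ≈ 259.8 furlong.

259.8 furlongs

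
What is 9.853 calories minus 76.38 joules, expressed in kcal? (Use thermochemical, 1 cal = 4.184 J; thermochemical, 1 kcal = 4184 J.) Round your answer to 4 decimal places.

-0.0084 kcal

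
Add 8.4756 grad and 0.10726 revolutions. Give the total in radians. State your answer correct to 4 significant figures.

8.4756 grad = 0.133134 rad and 0.10726 rev = 0.673934 rad.
0.133134 + 0.673934 ≈ 0.8071 rad.

0.8071 radians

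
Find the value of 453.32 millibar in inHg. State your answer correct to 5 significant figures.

13.387 inches of mercury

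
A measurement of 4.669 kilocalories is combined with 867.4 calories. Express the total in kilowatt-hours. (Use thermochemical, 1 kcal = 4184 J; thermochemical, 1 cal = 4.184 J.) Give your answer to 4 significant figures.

4.669 kcal = 0.00542642 kWh and 867.4 cal = 0.00100811 kWh.
0.00542642 + 0.00100811 ≈ 0.006435 kWh.

0.006435 kWh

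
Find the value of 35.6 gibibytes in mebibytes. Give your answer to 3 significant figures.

1 gibibyte = 1024.00 mebibytes.
Then 35.6 × 1024.00 ≈ 36500 MiB.

36500 MiB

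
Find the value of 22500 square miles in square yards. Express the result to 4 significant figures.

1 square mile = 3.09760 × 10^6 yd².
Then 22500 × 3.09760 × 10^6 ≈ 6.970 × 10^10 yd².

6.970 × 10^10 square yards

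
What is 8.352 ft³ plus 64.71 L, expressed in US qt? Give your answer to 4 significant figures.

8.352 ft³ = 249.909 US qt and 64.71 L = 68.3783 US qt.
249.909 + 68.3783 ≈ 318.3 US qt.

318.3 US qt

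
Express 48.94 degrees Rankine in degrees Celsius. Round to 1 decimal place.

°R = (°C + 273.15) × 9/5.
Applying the formula gives -246.0 °C.

-246.0 °C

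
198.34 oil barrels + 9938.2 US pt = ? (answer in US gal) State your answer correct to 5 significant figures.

9572.6 US gal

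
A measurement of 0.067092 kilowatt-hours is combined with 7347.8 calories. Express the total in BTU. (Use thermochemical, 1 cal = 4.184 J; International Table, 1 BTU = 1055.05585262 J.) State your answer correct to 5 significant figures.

258.07 BTU

0.067092 kWh = 228.927 BTU and 7347.8 cal = 29.1389 BTU.
228.927 + 29.1389 ≈ 258.07 BTU.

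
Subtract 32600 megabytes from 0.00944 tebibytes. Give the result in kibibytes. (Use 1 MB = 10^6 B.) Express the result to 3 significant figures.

-2.17 × 10^7 KiB

0.00944 TiB = 1.01361 × 10^7 KiB and 32600 MB = 3.18359 × 10^7 KiB.
1.01361 × 10^7 − 3.18359 × 10^7 ≈ -2.17 × 10^7 KiB.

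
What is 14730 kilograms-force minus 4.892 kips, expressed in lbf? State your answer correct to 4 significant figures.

27580 lbf

14730 kgf = 32474.1 lbf and 4.892 kip = 4892.00 lbf.
32474.1 − 4892.00 ≈ 27580 lbf.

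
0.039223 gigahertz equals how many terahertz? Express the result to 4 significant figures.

3.922 × 10^-5 terahertz

1 GHz = 0.00100000 terahertz.
0.039223 × 0.00100000 ≈ 3.922 × 10^-5 THz.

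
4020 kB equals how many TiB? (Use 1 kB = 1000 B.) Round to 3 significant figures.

3.66e-6 TiB

1 kilobyte = 9.09495e-10 tebibytes.
4020 × 9.09495e-10 ≈ 3.66e-6 TiB.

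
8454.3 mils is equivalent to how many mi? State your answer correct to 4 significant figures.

1 mil = 1.57828 × 10^-8 mi.
8454.3 × 1.57828 × 10^-8 ≈ 0.0001334 mi.

0.0001334 miles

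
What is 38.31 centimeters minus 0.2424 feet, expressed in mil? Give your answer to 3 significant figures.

12200 mils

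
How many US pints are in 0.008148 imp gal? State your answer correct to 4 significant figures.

0.07828 US pt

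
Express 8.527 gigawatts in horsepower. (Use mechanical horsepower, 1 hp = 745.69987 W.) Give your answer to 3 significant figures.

1 GW = 1.34102e+6 hp.
8.527 × 1.34102e+6 ≈ 1.14e+7 hp.

1.14e+7 horsepower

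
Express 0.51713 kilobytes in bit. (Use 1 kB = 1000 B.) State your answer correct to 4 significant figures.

4137 bit

1 kB = 8000.00 bit.
So 0.51713 × 8000.00 ≈ 4137 bit.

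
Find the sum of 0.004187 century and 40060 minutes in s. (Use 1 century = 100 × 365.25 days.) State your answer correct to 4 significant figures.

1.562 × 10^7 seconds

0.004187 century = 1.32132 × 10^7 s and 40060 min = 2.40360 × 10^6 s.
1.32132 × 10^7 + 2.40360 × 10^6 ≈ 1.562 × 10^7 s.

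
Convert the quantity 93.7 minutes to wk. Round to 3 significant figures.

0.00930 weeks

1 min = 9.92063 × 10^-5 weeks.
Then 93.7 × 9.92063 × 10^-5 ≈ 0.00930 wk.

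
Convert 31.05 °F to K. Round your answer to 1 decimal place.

272.6 kelvins

K = (°F + 459.67) × 5/9.
Applying the formula gives 272.6 K.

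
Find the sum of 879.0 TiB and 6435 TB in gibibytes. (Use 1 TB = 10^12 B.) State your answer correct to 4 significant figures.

6.893e+6 GiB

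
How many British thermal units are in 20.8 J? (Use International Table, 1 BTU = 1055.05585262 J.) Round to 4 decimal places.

0.0197 BTU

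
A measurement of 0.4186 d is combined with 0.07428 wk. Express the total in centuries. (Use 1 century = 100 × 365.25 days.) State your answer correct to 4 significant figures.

2.570 × 10^-5 century

0.4186 d = 1.14606 × 10^-5 century and 0.07428 wk = 1.42357 × 10^-5 century.
1.14606 × 10^-5 + 1.42357 × 10^-5 ≈ 2.570 × 10^-5 century.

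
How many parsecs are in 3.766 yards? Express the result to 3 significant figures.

1.12 × 10^-16 parsecs

1 yd = 2.96337 × 10^-17 pc.
Then 3.766 × 2.96337 × 10^-17 ≈ 1.12 × 10^-16 pc.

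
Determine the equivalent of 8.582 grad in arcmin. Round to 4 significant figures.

463.4 arcminutes

1 gradian = 54.0000 arcminutes.
Thus 8.582 × 54.0000 ≈ 463.4 arcmin.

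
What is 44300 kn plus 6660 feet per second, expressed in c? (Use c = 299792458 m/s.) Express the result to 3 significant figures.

44300 kn = 7.60189 × 10^-5 c and 6660 ft/s = 6.77124 × 10^-6 c.
7.60189 × 10^-5 + 6.77124 × 10^-6 ≈ 8.28 × 10^-5 c.

8.28 × 10^-5 c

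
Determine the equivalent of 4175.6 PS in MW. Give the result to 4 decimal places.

1 PS = 0.000735499 megawatts.
4175.6 × 0.000735499 ≈ 3.0711 MW.

3.0711 MW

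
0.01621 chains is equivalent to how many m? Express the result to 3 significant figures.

1 chain = 20.1168 m.
Thus 0.01621 × 20.1168 ≈ 0.326 m.

0.326 meters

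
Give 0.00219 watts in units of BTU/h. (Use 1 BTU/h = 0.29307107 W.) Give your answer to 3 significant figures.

0.00747 BTU/h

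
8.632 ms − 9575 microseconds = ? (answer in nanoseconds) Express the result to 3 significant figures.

-943000 ns

8.632 ms = 8.63200 × 10^6 ns and 9575 μs = 9.57500 × 10^6 ns.
8.63200 × 10^6 − 9.57500 × 10^6 ≈ -943000 ns.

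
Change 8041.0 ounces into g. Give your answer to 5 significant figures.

227960 g

1 ounce = 28.3495 g.
So 8041.0 × 28.3495 ≈ 227960 g.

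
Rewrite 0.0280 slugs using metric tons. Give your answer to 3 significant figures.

0.000409 metric tons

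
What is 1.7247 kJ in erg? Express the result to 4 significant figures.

1 kJ = 1.00000 × 10^10 erg.
Thus 1.7247 × 1.00000 × 10^10 ≈ 1.725 × 10^10 erg.

1.725 × 10^10 ergs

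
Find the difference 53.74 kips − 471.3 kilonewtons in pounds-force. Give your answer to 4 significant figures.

53.74 kip = 53740.0 lbf and 471.3 kN = 105952 lbf.
53740.0 − 105952 ≈ -52210 lbf.

-52210 lbf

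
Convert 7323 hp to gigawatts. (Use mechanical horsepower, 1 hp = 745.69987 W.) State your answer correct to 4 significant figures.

1 hp = 7.45700 × 10^-7 GW.
Thus 7323 × 7.45700 × 10^-7 ≈ 0.005461 GW.

0.005461 GW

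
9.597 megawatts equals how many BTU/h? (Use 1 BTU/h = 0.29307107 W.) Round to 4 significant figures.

1 megawatt = 3.41214 × 10^6 BTU per hour.
Thus 9.597 × 3.41214 × 10^6 ≈ 3.275 × 10^7 BTU/h.

3.275 × 10^7 BTU/h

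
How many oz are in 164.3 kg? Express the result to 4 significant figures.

5796 oz

1 kilogram = 35.2740 ounces.
Then 164.3 × 35.2740 ≈ 5796 oz.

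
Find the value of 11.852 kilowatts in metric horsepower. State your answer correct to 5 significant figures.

16.114 PS

1 kilowatt = 1.35962 PS.
So 11.852 × 1.35962 ≈ 16.114 PS.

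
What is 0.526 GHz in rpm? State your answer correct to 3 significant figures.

1 GHz = 6.00000 × 10^10 revolutions per minute.
Then 0.526 × 6.00000 × 10^10 ≈ 3.16 × 10^10 rpm.

3.16 × 10^10 revolutions per minute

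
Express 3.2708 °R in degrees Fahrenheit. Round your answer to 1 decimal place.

-456.4 degrees Fahrenheit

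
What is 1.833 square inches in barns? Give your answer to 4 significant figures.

1 in² = 6.45160 × 10^24 barns.
Thus 1.833 × 6.45160 × 10^24 ≈ 1.183 × 10^25 barn.

1.183 × 10^25 barn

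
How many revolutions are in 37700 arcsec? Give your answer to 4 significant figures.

0.02909 rev

1 arcsec = 7.71605e-7 revolutions.
Then 37700 × 7.71605e-7 ≈ 0.02909 rev.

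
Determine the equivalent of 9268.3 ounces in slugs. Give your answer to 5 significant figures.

18.004 slugs

1 ounce = 0.00194256 slugs.
Thus 9268.3 × 0.00194256 ≈ 18.004 slug.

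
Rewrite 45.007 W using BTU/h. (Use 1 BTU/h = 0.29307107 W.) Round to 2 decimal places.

153.57 BTU per hour

1 watt = 3.41214 BTU/h.
So 45.007 × 3.41214 ≈ 153.57 BTU/h.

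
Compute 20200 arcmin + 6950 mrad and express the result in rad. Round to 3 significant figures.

20200 arcmin = 5.87594 rad and 6950 mrad = 6.95000 rad.
5.87594 + 6.95000 ≈ 12.8 rad.

12.8 rad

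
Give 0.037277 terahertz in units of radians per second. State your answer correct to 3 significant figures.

2.34 × 10^11 radians per second

1 terahertz = 6.28319 × 10^12 rad/s.
Then 0.037277 × 6.28319 × 10^12 ≈ 2.34 × 10^11 rad/s.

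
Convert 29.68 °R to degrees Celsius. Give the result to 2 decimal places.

°R = (°C + 273.15) × 9/5.
Applying the formula gives -256.66 °C.

-256.66 °C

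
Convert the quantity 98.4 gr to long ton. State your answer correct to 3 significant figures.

6.28 × 10^-6 long ton

1 gr = 6.37755 × 10^-8 long ton.
Then 98.4 × 6.37755 × 10^-8 ≈ 6.28 × 10^-6 long ton.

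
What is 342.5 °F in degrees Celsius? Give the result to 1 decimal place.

172.5 °C

°C = (°F − 32) × 5/9.
Applying the formula gives 172.5 °C.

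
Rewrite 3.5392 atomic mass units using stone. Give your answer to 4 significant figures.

1 atomic mass unit = 2.61490e-28 stone.
Then 3.5392 × 2.61490e-28 ≈ 9.255e-28 st.

9.255e-28 st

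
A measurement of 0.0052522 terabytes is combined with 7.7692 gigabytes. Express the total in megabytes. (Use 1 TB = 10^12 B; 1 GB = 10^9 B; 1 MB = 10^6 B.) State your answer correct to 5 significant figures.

13021 MB

0.0052522 TB = 5252.20 MB and 7.7692 GB = 7769.20 MB.
5252.20 + 7769.20 ≈ 13021 MB.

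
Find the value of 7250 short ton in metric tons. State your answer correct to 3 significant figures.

1 short ton = 0.907185 t.
Thus 7250 × 0.907185 ≈ 6580 t.

6580 t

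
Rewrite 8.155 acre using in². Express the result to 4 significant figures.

1 acre = 6.27264e+6 square inches.
So 8.155 × 6.27264e+6 ≈ 5.115e+7 in².

5.115e+7 square inches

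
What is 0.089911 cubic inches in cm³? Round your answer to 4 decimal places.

1.4734 cm³

1 cubic inch = 16.3871 cubic centimeters.
Then 0.089911 × 16.3871 ≈ 1.4734 cm³.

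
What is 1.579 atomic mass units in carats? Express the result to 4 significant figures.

1.311 × 10^-23 carats

1 u = 8.30270 × 10^-24 carats.
Thus 1.579 × 8.30270 × 10^-24 ≈ 1.311 × 10^-23 ct.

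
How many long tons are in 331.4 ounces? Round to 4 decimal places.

1 ounce = 2.79018e-5 long ton.
So 331.4 × 2.79018e-5 ≈ 0.0092 long ton.

0.0092 long ton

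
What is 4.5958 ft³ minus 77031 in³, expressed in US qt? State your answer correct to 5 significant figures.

-1196.4 US qt

4.5958 ft³ = 137.516 US qt and 77031 in³ = 1333.87 US qt.
137.516 − 1333.87 ≈ -1196.4 US qt.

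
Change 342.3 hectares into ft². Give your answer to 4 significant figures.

3.684 × 10^7 ft²

1 ha = 107639 square feet.
So 342.3 × 107639 ≈ 3.684 × 10^7 ft².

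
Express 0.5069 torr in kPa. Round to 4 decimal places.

0.0676 kPa

1 torr = 0.133322 kilopascals.
So 0.5069 × 0.133322 ≈ 0.0676 kPa.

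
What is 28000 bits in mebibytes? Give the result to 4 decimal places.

1 bit = 1.19209e-7 MiB.
28000 × 1.19209e-7 ≈ 0.0033 MiB.

0.0033 mebibytes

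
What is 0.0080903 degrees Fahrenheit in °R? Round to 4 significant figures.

°R = °F + 459.67.
Applying the formula gives 459.7 °R.

459.7 °R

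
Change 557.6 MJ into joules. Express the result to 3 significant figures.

5.58e+8 joules

1 MJ = 1.00000e+6 J.
So 557.6 × 1.00000e+6 ≈ 5.58e+8 J.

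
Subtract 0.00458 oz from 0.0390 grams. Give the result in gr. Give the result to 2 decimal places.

-1.40 gr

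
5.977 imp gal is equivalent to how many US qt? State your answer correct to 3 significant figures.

28.7 US qt

1 imp gal = 4.80380 US quarts.
5.977 × 4.80380 ≈ 28.7 US qt.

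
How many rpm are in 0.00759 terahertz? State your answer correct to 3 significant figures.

1 THz = 6.00000e+13 rpm.
0.00759 × 6.00000e+13 ≈ 4.55e+11 rpm.

4.55e+11 rpm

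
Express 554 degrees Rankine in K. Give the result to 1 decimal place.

°R = K × 9/5.
Applying the formula gives 307.8 K.

307.8 K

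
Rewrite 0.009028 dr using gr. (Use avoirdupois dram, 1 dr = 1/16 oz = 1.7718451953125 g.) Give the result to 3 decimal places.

1 dr = 27.34375 grains.
0.009028 × 27.34375 ≈ 0.247 gr.

0.247 gr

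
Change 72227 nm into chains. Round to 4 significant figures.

1 nanometer = 4.97097 × 10^-11 chains.
Thus 72227 × 4.97097 × 10^-11 ≈ 3.590 × 10^-6 chain.

3.590 × 10^-6 chain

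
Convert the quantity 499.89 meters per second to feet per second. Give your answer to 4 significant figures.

1640 ft/s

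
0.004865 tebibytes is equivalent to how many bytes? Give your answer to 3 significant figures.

5.35 × 10^9 B

1 tebibyte = 1.09951 × 10^12 B.
Thus 0.004865 × 1.09951 × 10^12 ≈ 5.35 × 10^9 B.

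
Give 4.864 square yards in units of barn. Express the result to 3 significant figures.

1 square yard = 8.36127e+27 barns.
So 4.864 × 8.36127e+27 ≈ 4.07e+28 barn.

4.07e+28 barns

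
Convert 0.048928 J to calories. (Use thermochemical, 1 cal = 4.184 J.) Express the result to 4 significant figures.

0.01169 calories

1 joule = 0.239006 cal.
0.048928 × 0.239006 ≈ 0.01169 cal.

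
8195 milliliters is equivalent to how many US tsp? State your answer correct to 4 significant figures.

1663 US teaspoons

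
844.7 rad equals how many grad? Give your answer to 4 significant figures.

53780 grad

1 rad = 63.6620 grad.
Then 844.7 × 63.6620 ≈ 53780 grad.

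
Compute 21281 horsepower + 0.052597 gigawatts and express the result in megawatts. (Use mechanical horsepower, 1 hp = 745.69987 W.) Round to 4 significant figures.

68.47 MW

21281 hp = 15.8692 MW and 0.052597 GW = 52.5970 MW.
15.8692 + 52.5970 ≈ 68.47 MW.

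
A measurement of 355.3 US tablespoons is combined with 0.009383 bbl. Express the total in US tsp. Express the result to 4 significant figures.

1369 US tsp

355.3 US tbsp = 1065.90 US tsp and 0.009383 bbl = 302.658 US tsp.
1065.90 + 302.658 ≈ 1369 US tsp.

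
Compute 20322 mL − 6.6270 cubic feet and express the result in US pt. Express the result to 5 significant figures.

20322 mL = 42.9480 US pt and 6.6270 ft³ = 396.587 US pt.
42.9480 − 396.587 ≈ -353.64 US pt.

-353.64 US pints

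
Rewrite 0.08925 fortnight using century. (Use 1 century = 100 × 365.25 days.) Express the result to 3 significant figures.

3.42e-5 centuries

1 fortnight = 0.000383299 century.
Then 0.08925 × 0.000383299 ≈ 3.42e-5 century.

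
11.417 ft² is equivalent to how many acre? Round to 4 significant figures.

1 ft² = 2.29568e-5 acres.
So 11.417 × 2.29568e-5 ≈ 0.0002621 acre.

0.0002621 acres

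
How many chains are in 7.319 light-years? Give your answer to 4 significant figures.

1 light-year = 4.70290e+14 chains.
Thus 7.319 × 4.70290e+14 ≈ 3.442e+15 chain.

3.442e+15 chain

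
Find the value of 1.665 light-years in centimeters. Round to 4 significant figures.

1 light-year = 9.46073e+17 centimeters.
Thus 1.665 × 9.46073e+17 ≈ 1.575e+18 cm.

1.575e+18 cm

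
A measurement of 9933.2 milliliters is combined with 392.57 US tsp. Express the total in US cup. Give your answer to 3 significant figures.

50.2 US cup

9933.2 mL = 41.9852 US cup and 392.57 US tsp = 8.17854 US cup.
41.9852 + 8.17854 ≈ 50.2 US cup.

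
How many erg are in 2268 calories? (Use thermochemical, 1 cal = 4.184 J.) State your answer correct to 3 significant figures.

9.49e+10 ergs

1 calorie = 4.18400e+7 ergs.
Thus 2268 × 4.18400e+7 ≈ 9.49e+10 erg.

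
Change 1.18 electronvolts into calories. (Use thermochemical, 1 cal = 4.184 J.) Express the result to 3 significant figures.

1 eV = 3.82929 × 10^-20 cal.
1.18 × 3.82929 × 10^-20 ≈ 4.52 × 10^-20 cal.

4.52 × 10^-20 calories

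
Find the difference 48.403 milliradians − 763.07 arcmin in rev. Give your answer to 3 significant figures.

-0.0276 revolutions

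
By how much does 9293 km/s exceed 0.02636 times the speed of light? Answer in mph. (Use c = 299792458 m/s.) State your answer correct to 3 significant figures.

3.11e+6 mph

9293 km/s = 2.07878e+7 mph and 0.02636 c = 1.76775e+7 mph.
2.07878e+7 − 1.76775e+7 ≈ 3.11e+6 mph.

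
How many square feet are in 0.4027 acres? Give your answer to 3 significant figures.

1 acre = 43560.0 ft².
So 0.4027 × 43560.0 ≈ 17500 ft².

17500 square feet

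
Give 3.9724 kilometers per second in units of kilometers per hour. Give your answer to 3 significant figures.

14300 km/h

1 kilometer per second = 3600.00 km/h.
Then 3.9724 × 3600.00 ≈ 14300 km/h.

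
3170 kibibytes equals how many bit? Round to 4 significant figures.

2.597e+7 bit

1 kibibyte = 8192.00 bit.
3170 × 8192.00 ≈ 2.597e+7 bit.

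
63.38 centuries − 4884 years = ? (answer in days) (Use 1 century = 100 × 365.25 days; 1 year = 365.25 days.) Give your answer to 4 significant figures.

63.38 century = 2.31495e+6 d and 4884 yr = 1.78388e+6 d.
2.31495e+6 − 1.78388e+6 ≈ 531100 d.

531100 days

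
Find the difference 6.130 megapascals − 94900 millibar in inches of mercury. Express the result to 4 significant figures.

-992.2 inches of mercury

6.130 MPa = 1810.19 inHg and 94900 mbar = 2802.40 inHg.
1810.19 − 2802.40 ≈ -992.2 inHg.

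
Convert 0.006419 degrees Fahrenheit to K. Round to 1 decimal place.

K = (°F + 459.67) × 5/9.
Applying the formula gives 255.4 K.

255.4 K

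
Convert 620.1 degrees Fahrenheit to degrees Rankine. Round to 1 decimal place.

1079.8 °R

°R = °F + 459.67.
Applying the formula gives 1079.8 °R.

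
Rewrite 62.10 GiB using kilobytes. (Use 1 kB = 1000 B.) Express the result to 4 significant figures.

6.668 × 10^7 kB

1 GiB = 1.07374 × 10^6 kB.
So 62.10 × 1.07374 × 10^6 ≈ 6.668 × 10^7 kB.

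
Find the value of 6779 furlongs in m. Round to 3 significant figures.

1 furlong = 201.168 meters.
6779 × 201.168 ≈ 1.36 × 10^6 m.

1.36 × 10^6 meters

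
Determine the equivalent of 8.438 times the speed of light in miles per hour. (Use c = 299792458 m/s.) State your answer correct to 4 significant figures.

5.659e+9 miles per hour

1 c = 6.70617e+8 mph.
Thus 8.438 × 6.70617e+8 ≈ 5.659e+9 mph.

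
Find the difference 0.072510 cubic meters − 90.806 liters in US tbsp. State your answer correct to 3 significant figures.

0.072510 m³ = 4903.71 US tbsp and 90.806 L = 6141.03 US tbsp.
4903.71 − 6141.03 ≈ -1240 US tbsp.

-1240 US tbsp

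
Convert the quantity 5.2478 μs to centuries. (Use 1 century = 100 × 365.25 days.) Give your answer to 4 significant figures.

1 μs = 3.16881 × 10^-16 century.
Then 5.2478 × 3.16881 × 10^-16 ≈ 1.663 × 10^-15 century.

1.663 × 10^-15 century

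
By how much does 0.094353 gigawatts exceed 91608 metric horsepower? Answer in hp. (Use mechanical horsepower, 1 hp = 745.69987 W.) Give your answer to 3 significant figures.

0.094353 GW = 126529 hp and 91608 PS = 90354.8 hp.
126529 − 90354.8 ≈ 36200 hp.

36200 hp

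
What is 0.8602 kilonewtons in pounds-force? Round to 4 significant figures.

1 kN = 224.809 lbf.
So 0.8602 × 224.809 ≈ 193.4 lbf.

193.4 pounds-force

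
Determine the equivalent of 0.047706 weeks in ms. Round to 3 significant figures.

1 week = 6.04800 × 10^8 ms.
0.047706 × 6.04800 × 10^8 ≈ 2.89 × 10^7 ms.

2.89 × 10^7 ms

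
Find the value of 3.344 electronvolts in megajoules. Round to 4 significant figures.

5.358e-25 MJ

1 electronvolt = 1.60218e-25 megajoules.
Then 3.344 × 1.60218e-25 ≈ 5.358e-25 MJ.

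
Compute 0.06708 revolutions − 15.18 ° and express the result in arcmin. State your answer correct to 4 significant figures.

538.1 arcmin

0.06708 rev = 1448.93 arcmin and 15.18 ° = 910.800 arcmin.
1448.93 − 910.800 ≈ 538.1 arcmin.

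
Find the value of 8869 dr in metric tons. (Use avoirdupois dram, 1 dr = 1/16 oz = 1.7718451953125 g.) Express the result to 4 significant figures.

0.01571 t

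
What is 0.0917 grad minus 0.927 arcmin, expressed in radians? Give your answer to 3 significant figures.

0.00117 radians

0.0917 grad = 0.00144042 rad and 0.927 arcmin = 0.000269653 rad.
0.00144042 − 0.000269653 ≈ 0.00117 rad.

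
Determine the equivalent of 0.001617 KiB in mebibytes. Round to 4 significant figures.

1.579 × 10^-6 MiB

1 KiB = 0.0009765625 MiB.
So 0.001617 × 0.0009765625 ≈ 1.579 × 10^-6 MiB.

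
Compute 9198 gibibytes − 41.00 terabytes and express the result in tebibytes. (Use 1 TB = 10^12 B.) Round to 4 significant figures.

-28.31 TiB

9198 GiB = 8.98242 TiB and 41.00 TB = 37.2893 TiB.
8.98242 − 37.2893 ≈ -28.31 TiB.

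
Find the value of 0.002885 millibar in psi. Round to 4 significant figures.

4.184 × 10^-5 psi

1 mbar = 0.0145038 psi.
Thus 0.002885 × 0.0145038 ≈ 4.184 × 10^-5 psi.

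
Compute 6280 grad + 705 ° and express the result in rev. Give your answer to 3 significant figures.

6280 grad = 15.7000 rev and 705 ° = 1.95833 rev.
15.7000 + 1.95833 ≈ 17.7 rev.

17.7 rev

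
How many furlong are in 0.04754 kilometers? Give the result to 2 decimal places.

0.24 furlong

1 km = 4.97097 furlongs.
0.04754 × 4.97097 ≈ 0.24 furlong.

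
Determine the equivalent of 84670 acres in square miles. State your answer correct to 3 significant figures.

1 acre = 0.00156250 mi².
Then 84670 × 0.00156250 ≈ 132 mi².

132 square miles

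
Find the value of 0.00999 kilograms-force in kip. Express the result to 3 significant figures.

1 kilogram-force = 0.00220462 kip.
Then 0.00999 × 0.00220462 ≈ 2.20e-5 kip.

2.20e-5 kip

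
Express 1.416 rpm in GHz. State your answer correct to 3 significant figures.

1 rpm = 1.66667 × 10^-11 gigahertz.
So 1.416 × 1.66667 × 10^-11 ≈ 2.36 × 10^-11 GHz.

2.36 × 10^-11 GHz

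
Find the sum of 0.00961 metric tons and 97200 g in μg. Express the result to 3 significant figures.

1.07 × 10^11 micrograms

0.00961 t = 9.61000 × 10^9 μg and 97200 g = 9.72000 × 10^10 μg.
9.61000 × 10^9 + 9.72000 × 10^10 ≈ 1.07 × 10^11 μg.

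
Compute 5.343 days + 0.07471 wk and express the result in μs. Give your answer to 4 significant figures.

5.343 d = 4.61635 × 10^11 μs and 0.07471 wk = 4.51846 × 10^10 μs.
4.61635 × 10^11 + 4.51846 × 10^10 ≈ 5.068 × 10^11 μs.

5.068 × 10^11 μs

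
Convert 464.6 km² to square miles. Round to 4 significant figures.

179.4 mi²

1 square kilometer = 0.386102 square miles.
Then 464.6 × 0.386102 ≈ 179.4 mi².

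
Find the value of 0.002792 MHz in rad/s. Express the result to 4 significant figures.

17540 radians per second

1 megahertz = 6.28319e+6 radians per second.
Then 0.002792 × 6.28319e+6 ≈ 17540 rad/s.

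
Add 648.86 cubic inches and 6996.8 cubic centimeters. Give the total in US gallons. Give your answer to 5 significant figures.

4.6573 US gal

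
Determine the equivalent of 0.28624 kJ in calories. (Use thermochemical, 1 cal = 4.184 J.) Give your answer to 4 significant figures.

1 kilojoule = 239.006 calories.
Then 0.28624 × 239.006 ≈ 68.41 cal.

68.41 cal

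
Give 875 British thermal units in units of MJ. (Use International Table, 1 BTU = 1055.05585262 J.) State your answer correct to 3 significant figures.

0.923 MJ

1 British thermal unit = 0.00105506 MJ.
Thus 875 × 0.00105506 ≈ 0.923 MJ.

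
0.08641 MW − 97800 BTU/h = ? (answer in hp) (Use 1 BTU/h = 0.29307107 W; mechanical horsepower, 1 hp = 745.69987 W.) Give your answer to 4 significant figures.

77.44 horsepower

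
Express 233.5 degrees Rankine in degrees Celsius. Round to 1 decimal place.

-143.4 degrees Celsius

°R = (°C + 273.15) × 9/5.
Applying the formula gives -143.4 °C.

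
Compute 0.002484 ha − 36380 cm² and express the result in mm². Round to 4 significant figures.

0.002484 ha = 2.48400e+7 mm² and 36380 cm² = 3.63800e+6 mm².
2.48400e+7 − 3.63800e+6 ≈ 2.120e+7 mm².

2.120e+7 square millimeters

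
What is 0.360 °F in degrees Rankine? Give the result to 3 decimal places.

°R = °F + 459.67.
Applying the formula gives 460.030 °R.

460.030 °R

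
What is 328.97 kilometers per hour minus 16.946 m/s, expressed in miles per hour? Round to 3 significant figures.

328.97 km/h = 204.412 mph and 16.946 m/s = 37.9071 mph.
204.412 − 37.9071 ≈ 167 mph.

167 mph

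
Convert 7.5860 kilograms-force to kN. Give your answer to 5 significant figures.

1 kilogram-force = 0.00980665 kilonewtons.
Then 7.5860 × 0.00980665 ≈ 0.074393 kN.

0.074393 kN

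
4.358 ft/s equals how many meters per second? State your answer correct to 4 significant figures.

1.328 meters per second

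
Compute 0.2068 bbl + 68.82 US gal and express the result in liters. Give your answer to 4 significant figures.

0.2068 bbl = 32.8786 L and 68.82 US gal = 260.512 L.
32.8786 + 260.512 ≈ 293.4 L.

293.4 liters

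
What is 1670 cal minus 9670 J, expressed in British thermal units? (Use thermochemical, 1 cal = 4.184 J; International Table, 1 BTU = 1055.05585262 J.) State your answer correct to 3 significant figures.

1670 cal = 6.62266 BTU and 9670 J = 9.16539 BTU.
6.62266 − 9.16539 ≈ -2.54 BTU.

-2.54 BTU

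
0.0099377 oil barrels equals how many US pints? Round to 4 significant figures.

1 bbl = 336.000 US pt.
0.0099377 × 336.000 ≈ 3.339 US pt.

3.339 US pints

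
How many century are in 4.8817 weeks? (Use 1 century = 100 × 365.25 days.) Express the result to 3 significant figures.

1 wk = 0.000191650 centuries.
4.8817 × 0.000191650 ≈ 0.000936 century.

0.000936 centuries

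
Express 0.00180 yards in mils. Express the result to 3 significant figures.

1 yd = 36000.0 mil.
So 0.00180 × 36000.0 ≈ 64.8 mil.

64.8 mil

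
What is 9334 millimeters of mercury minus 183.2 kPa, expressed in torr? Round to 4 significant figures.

7960 torr

9334 mmHg = 9334.00 torr and 183.2 kPa = 1374.11 torr.
9334.00 − 1374.11 ≈ 7960 torr.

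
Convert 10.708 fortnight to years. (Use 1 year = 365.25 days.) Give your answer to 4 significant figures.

1 fortnight = 0.0383299 yr.
Then 10.708 × 0.0383299 ≈ 0.4104 yr.

0.4104 years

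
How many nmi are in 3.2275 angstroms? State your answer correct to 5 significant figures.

1 Å = 5.39957e-14 nmi.
3.2275 × 5.39957e-14 ≈ 1.7427e-13 nmi.

1.7427e-13 nautical miles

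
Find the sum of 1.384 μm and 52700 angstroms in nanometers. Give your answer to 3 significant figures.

6650 nanometers

1.384 μm = 1384.00 nm and 52700 Å = 5270.00 nm.
1384.00 + 5270.00 ≈ 6650 nm.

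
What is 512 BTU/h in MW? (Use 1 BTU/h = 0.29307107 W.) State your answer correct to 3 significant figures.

1 BTU per hour = 2.93071 × 10^-7 megawatts.
Thus 512 × 2.93071 × 10^-7 ≈ 0.000150 MW.

0.000150 MW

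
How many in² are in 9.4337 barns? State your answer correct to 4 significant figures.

1.462e-24 in²

1 barn = 1.55000e-25 in².
So 9.4337 × 1.55000e-25 ≈ 1.462e-24 in².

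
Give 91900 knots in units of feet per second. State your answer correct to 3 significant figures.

155000 feet per second

1 kn = 1.68781 ft/s.
91900 × 1.68781 ≈ 155000 ft/s.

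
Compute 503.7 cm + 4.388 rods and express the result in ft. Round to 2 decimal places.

88.93 ft

503.7 cm = 16.5256 ft and 4.388 rod = 72.4020 ft.
16.5256 + 72.4020 ≈ 88.93 ft.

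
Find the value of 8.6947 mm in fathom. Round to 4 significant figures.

1 mm = 0.000546807 fathoms.
8.6947 × 0.000546807 ≈ 0.004754 fathom.

0.004754 fathoms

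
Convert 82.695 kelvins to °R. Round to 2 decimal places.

148.85 °R

°R = K × 9/5.
Applying the formula gives 148.85 °R.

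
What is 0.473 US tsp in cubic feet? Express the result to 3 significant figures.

1 US tsp = 0.000174063 ft³.
Then 0.473 × 0.000174063 ≈ 8.23e-5 ft³.

8.23e-5 ft³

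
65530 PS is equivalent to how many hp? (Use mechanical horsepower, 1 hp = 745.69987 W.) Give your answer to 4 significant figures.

1 PS = 0.986320 hp.
Thus 65530 × 0.986320 ≈ 64630 hp.

64630 horsepower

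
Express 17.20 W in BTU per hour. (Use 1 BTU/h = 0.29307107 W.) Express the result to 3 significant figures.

58.7 BTU/h

1 W = 3.41214 BTU per hour.
Then 17.20 × 3.41214 ≈ 58.7 BTU/h.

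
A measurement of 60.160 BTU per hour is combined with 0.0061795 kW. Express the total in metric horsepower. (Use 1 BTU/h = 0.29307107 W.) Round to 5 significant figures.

0.032373 PS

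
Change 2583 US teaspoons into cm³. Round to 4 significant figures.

1 US tsp = 4.92892 cm³.
2583 × 4.92892 ≈ 12730 cm³.

12730 cm³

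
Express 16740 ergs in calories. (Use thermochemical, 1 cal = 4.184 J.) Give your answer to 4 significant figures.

0.0004001 calories

1 erg = 2.39006 × 10^-8 calories.
Thus 16740 × 2.39006 × 10^-8 ≈ 0.0004001 cal.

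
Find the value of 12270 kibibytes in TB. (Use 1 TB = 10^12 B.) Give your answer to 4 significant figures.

1.256 × 10^-5 TB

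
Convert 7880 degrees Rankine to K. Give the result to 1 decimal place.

4377.8 kelvins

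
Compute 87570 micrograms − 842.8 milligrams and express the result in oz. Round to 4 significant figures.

-0.02664 oz

87570 μg = 0.00308894 oz and 842.8 mg = 0.0297289 oz.
0.00308894 − 0.0297289 ≈ -0.02664 oz.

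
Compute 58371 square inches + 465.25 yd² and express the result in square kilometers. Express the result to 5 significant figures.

0.00042667 km²

58371 in² = 3.76586 × 10^-5 km² and 465.25 yd² = 0.000389008 km².
3.76586 × 10^-5 + 0.000389008 ≈ 0.00042667 km².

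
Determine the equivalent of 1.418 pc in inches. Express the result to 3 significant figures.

1.72e+18 in

1 parsec = 1.21483e+18 in.
Thus 1.418 × 1.21483e+18 ≈ 1.72e+18 in.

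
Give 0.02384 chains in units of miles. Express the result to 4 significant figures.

0.0002980 miles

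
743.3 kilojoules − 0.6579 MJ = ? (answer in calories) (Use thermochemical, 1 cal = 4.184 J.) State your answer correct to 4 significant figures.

20410 calories

743.3 kJ = 177653 cal and 0.6579 MJ = 157242 cal.
177653 − 157242 ≈ 20410 cal.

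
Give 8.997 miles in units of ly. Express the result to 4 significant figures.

1 mile = 1.70108 × 10^-13 light-years.
8.997 × 1.70108 × 10^-13 ≈ 1.530 × 10^-12 ly.

1.530 × 10^-12 ly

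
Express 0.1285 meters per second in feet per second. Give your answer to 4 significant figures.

1 m/s = 3.28084 ft/s.
So 0.1285 × 3.28084 ≈ 0.4216 ft/s.

0.4216 ft/s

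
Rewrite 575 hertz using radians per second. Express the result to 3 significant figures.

1 hertz = 6.28319 rad/s.
575 × 6.28319 ≈ 3610 rad/s.

3610 radians per second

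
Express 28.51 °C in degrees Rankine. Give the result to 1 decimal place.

°R = (°C + 273.15) × 9/5.
Applying the formula gives 543.0 °R.

543.0 °R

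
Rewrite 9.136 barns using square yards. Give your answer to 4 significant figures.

1 barn = 1.19599 × 10^-28 yd².
Then 9.136 × 1.19599 × 10^-28 ≈ 1.093 × 10^-27 yd².

1.093 × 10^-27 yd²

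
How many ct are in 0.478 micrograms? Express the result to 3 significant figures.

2.39 × 10^-6 carats

1 microgram = 5.00000 × 10^-6 carats.
Then 0.478 × 5.00000 × 10^-6 ≈ 2.39 × 10^-6 ct.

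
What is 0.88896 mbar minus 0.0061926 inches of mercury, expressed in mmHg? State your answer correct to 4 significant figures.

0.5095 mmHg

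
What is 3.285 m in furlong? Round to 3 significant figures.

1 meter = 0.00497097 furlong.
Then 3.285 × 0.00497097 ≈ 0.0163 furlong.

0.0163 furlong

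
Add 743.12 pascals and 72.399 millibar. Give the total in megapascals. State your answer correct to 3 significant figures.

0.00798 megapascals

743.12 Pa = 0.000743120 MPa and 72.399 mbar = 0.00723990 MPa.
0.000743120 + 0.00723990 ≈ 0.00798 MPa.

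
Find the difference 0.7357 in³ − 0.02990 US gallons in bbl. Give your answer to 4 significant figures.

0.7357 in³ = 7.58297e-5 bbl and 0.02990 US gal = 0.000711905 bbl.
7.58297e-5 − 0.000711905 ≈ -0.0006361 bbl.

-0.0006361 bbl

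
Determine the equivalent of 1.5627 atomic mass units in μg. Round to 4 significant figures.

2.595e-18 μg

1 u = 1.66054e-18 micrograms.
1.5627 × 1.66054e-18 ≈ 2.595e-18 μg.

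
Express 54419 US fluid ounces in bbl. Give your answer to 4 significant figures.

1 US fl oz = 0.000186012 bbl.
Thus 54419 × 0.000186012 ≈ 10.12 bbl.

10.12 bbl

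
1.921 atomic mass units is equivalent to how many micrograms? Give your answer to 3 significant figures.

1 u = 1.66054e-18 micrograms.
Thus 1.921 × 1.66054e-18 ≈ 3.19e-18 μg.

3.19e-18 micrograms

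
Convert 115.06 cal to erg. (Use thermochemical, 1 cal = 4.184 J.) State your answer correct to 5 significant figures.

4.8141 × 10^9 ergs

1 calorie = 4.18400 × 10^7 erg.
Thus 115.06 × 4.18400 × 10^7 ≈ 4.8141 × 10^9 erg.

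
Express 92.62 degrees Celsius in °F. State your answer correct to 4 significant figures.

198.7 °F

°C = (°F − 32) × 5/9.
Applying the formula gives 198.7 °F.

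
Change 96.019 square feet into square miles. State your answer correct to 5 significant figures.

1 square foot = 3.58701e-8 mi².
So 96.019 × 3.58701e-8 ≈ 3.4442e-6 mi².

3.4442e-6 mi²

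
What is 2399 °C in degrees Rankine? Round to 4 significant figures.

°R = (°C + 273.15) × 9/5.
Applying the formula gives 4810 °R.

4810 °R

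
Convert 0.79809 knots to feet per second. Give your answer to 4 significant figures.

1 kn = 1.68781 ft/s.
So 0.79809 × 1.68781 ≈ 1.347 ft/s.

1.347 feet per second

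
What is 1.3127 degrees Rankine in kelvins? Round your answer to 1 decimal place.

0.7 K

°R = K × 9/5.
Applying the formula gives 0.7 K.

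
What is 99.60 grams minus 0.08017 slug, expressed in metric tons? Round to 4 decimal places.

99.60 g = 9.96000e-5 t and 0.08017 slug = 0.00116999 t.
9.96000e-5 − 0.00116999 ≈ -0.0011 t.

-0.0011 metric tons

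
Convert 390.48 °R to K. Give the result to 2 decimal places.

°R = K × 9/5.
Applying the formula gives 216.93 K.

216.93 kelvins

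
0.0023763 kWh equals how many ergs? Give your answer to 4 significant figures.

8.555e+10 erg

1 kilowatt-hour = 3.60000e+13 erg.
Thus 0.0023763 × 3.60000e+13 ≈ 8.555e+10 erg.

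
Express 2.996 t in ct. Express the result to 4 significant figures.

1 t = 5.00000 × 10^6 carats.
2.996 × 5.00000 × 10^6 ≈ 1.498 × 10^7 ct.

1.498 × 10^7 ct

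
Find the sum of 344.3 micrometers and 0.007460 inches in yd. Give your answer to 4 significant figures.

0.0005838 yd

344.3 μm = 0.000376531 yd and 0.007460 in = 0.000207222 yd.
0.000376531 + 0.000207222 ≈ 0.0005838 yd.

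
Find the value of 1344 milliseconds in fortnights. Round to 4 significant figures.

1 ms = 8.26720e-10 fortnight.
Thus 1344 × 8.26720e-10 ≈ 1.111e-6 fortnight.

1.111e-6 fortnight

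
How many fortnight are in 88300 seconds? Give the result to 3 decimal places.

0.073 fortnight

1 second = 8.26720e-7 fortnight.
Thus 88300 × 8.26720e-7 ≈ 0.073 fortnight.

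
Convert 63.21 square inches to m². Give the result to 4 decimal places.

1 square inch = 0.000645160 square meters.
63.21 × 0.000645160 ≈ 0.0408 m².

0.0408 square meters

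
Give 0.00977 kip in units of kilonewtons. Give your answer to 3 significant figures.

1 kip = 4.44822 kilonewtons.
Thus 0.00977 × 4.44822 ≈ 0.0435 kN.

0.0435 kN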